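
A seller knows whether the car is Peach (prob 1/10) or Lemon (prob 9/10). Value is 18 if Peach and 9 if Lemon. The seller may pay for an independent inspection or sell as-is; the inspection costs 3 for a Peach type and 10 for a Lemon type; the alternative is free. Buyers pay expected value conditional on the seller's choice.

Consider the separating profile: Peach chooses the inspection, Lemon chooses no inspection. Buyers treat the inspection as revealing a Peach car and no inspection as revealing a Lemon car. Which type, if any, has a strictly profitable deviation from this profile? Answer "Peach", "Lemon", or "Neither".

The inspection pays 18; no inspection pays 9.
Peach: assigned the inspection, nets 18 − 3 = 15; deviating to no inspection nets 9.
Lemon: assigned no inspection, nets 9; deviating to the inspection nets 18 − 10 = 8.
Both types strictly prefer their assigned action; no profitable deviation.

Neither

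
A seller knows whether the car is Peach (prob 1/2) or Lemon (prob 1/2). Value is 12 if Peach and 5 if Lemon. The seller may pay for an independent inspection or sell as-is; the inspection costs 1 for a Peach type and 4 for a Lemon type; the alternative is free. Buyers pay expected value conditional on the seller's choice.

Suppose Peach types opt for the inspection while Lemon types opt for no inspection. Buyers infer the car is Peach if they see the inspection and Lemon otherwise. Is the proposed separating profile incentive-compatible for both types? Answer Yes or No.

No

Under these beliefs, the inspection earns price 12 and no inspection earns price 5.
Peach: the inspection nets 12 − 1 = 11; no inspection nets 5. Peach prefers the inspection.
Lemon: the inspection nets 12 − 4 = 8; no inspection nets 5. Lemon would deviate to the inspection.
Lemon has a profitable deviation, so the profile is not an equilibrium.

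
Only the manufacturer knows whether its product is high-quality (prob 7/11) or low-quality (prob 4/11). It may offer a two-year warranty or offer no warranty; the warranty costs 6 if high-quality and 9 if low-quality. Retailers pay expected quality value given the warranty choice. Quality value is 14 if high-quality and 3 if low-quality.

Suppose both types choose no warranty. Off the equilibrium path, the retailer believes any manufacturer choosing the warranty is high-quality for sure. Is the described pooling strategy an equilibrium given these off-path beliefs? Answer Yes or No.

On path, the retailer holds the prior and pays 7/11·14 + 4/11·3 = 10. Off path (the warranty), believing high-quality, it pays 14.
high-quality: no warranty nets 10; the warranty nets 14 − 6 = 8. high-quality stays.
low-quality: no warranty nets 10; the warranty nets 14 − 9 = 5. low-quality stays.
No type deviates, so pooling is sustained.

Yes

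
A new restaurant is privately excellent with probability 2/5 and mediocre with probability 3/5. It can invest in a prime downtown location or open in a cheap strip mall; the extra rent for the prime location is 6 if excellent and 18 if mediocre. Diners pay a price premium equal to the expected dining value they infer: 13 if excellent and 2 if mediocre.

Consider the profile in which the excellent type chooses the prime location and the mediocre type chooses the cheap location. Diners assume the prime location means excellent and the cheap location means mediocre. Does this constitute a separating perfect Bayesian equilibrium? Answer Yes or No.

Under these beliefs, the prime location earns price premium 13 and the cheap location earns price premium 2.
excellent: the prime location nets 13 − 6 = 7; the cheap location nets 2. excellent prefers the prime location.
mediocre: the prime location nets 13 − 18 = -5; the cheap location nets 2. mediocre prefers the cheap location.
Neither type deviates, so the separating profile is an equilibrium.

Yes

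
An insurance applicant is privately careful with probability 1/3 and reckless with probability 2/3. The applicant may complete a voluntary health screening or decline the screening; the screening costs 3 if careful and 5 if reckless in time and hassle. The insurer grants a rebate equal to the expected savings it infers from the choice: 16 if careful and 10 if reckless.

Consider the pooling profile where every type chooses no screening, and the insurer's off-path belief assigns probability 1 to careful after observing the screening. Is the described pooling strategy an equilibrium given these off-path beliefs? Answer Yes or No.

On path, the insurer holds the prior and pays 1/3·16 + 2/3·10 = 12. Off path (the screening), believing careful, it pays 16.
careful: no screening nets 12; the screening nets 16 − 3 = 13. careful would deviate.
reckless: no screening nets 12; the screening nets 16 − 5 = 11. reckless stays.
A type deviates, so pooling fails.

No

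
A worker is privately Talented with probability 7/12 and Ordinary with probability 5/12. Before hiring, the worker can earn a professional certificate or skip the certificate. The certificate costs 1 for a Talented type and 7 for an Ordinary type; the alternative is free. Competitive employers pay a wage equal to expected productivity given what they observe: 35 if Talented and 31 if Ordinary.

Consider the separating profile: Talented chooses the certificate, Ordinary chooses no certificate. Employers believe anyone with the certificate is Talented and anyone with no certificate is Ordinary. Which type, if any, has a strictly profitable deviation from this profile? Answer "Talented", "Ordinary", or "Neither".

Neither

The certificate pays 35; no certificate pays 31.
Talented: assigned the certificate, nets 35 − 1 = 34; deviating to no certificate nets 31.
Ordinary: assigned no certificate, nets 31; deviating to the certificate nets 35 − 7 = 28.
Both types strictly prefer their assigned action; no profitable deviation.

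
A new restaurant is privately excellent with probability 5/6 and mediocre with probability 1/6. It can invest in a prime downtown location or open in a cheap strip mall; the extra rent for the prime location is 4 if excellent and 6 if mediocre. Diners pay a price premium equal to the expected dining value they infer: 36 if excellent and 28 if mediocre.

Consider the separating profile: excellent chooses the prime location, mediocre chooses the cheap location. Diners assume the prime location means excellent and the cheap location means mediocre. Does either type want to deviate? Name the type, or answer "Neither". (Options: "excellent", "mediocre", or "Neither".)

mediocre

The prime location pays 36; the cheap location pays 28.
excellent: assigned the prime location, nets 36 − 4 = 32; deviating to the cheap location nets 28.
mediocre: assigned the cheap location, nets 28; deviating to the prime location nets 36 − 6 = 30.
The mediocre type gains 2 by deviating.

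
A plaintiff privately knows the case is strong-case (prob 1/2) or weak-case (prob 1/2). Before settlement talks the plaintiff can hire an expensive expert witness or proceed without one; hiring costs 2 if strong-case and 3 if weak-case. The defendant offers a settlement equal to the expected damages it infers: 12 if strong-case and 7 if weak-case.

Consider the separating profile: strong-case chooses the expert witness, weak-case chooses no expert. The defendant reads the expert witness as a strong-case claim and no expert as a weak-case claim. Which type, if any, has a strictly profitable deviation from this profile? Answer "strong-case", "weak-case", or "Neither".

weak-case

The expert witness pays 12; no expert pays 7.
strong-case: assigned the expert witness, nets 12 − 2 = 10; deviating to no expert nets 7.
weak-case: assigned no expert, nets 7; deviating to the expert witness nets 12 − 3 = 9.
The weak-case type gains 2 by deviating.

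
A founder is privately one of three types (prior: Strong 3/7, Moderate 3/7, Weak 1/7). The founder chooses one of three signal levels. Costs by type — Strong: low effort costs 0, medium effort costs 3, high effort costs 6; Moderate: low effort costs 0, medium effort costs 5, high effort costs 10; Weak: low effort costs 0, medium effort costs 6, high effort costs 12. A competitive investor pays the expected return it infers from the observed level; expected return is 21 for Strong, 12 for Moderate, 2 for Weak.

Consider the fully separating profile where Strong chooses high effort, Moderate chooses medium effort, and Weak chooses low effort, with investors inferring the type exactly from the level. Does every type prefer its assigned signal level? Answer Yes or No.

Separating valuations: high effort → 21, medium effort → 12, low effort → 2.
Strong (assigned high effort): low effort: 2 − 0 = 2; medium effort: 12 − 3 = 9; high effort: 21 − 6 = 15. Strong stays.
Moderate (assigned medium effort): low effort: 2 − 0 = 2; medium effort: 12 − 5 = 7; high effort: 21 − 10 = 11. Moderate prefers high effort.
Weak (assigned low effort): low effort: 2 − 0 = 2; medium effort: 12 − 6 = 6; high effort: 21 − 12 = 9. Weak prefers high effort.
At least one type deviates; the separating profile fails.

No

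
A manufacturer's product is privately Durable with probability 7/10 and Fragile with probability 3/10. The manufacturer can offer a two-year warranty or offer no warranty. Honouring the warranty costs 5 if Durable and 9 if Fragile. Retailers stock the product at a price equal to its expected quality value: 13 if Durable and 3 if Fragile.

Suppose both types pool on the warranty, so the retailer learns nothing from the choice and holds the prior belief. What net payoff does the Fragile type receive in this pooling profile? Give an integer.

Pooled price = 7/10·13 + 3/10·3 = 10.
Fragile pays cost 9 for the warranty, so net payoff = 10 − 9 = 1.

1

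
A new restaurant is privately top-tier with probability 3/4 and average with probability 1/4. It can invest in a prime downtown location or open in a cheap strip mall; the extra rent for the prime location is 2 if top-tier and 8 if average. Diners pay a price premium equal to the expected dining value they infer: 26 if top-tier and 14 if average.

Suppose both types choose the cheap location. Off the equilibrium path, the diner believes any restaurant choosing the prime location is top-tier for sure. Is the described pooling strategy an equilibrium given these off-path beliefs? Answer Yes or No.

On path, the diner holds the prior and pays 3/4·26 + 1/4·14 = 23. Off path (the prime location), believing top-tier, it pays 26.
top-tier: the cheap location nets 23; the prime location nets 26 − 2 = 24. top-tier would deviate.
average: the cheap location nets 23; the prime location nets 26 − 8 = 18. average stays.
A type deviates, so pooling fails.

No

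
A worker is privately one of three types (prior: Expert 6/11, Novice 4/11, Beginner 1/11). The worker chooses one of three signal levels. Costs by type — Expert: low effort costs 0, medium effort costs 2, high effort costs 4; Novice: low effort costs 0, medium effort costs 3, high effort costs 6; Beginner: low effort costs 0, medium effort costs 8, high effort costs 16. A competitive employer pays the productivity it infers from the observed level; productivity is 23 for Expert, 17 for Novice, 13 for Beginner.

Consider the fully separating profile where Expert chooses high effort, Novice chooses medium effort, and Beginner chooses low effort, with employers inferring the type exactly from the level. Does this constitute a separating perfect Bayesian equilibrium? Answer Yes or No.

Separating wages: high effort → 23, medium effort → 17, low effort → 13.
Expert (assigned high effort): low effort: 13 − 0 = 13; medium effort: 17 − 2 = 15; high effort: 23 − 4 = 19. Expert stays.
Novice (assigned medium effort): low effort: 13 − 0 = 13; medium effort: 17 − 3 = 14; high effort: 23 − 6 = 17. Novice prefers high effort.
Beginner (assigned low effort): low effort: 13 − 0 = 13; medium effort: 17 − 8 = 9; high effort: 23 − 16 = 7. Beginner stays.
At least one type deviates; the separating profile fails.

No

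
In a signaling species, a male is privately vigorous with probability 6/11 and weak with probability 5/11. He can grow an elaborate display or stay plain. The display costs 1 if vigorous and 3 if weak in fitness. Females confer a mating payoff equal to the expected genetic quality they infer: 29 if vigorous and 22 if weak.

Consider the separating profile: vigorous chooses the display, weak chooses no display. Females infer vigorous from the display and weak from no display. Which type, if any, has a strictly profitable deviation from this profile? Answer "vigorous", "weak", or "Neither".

weak

The display pays 29; no display pays 22.
vigorous: assigned the display, nets 29 − 1 = 28; deviating to no display nets 22.
weak: assigned no display, nets 22; deviating to the display nets 29 − 3 = 26.
The weak type gains 4 by deviating.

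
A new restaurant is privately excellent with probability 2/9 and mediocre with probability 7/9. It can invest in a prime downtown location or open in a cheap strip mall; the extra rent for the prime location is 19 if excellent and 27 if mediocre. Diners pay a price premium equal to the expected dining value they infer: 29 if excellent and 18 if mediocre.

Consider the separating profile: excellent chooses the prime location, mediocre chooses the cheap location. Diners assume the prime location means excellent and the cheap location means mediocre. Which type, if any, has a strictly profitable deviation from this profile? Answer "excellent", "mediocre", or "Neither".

The prime location pays 29; the cheap location pays 18.
excellent: assigned the prime location, nets 29 − 19 = 10; deviating to the cheap location nets 18.
mediocre: assigned the cheap location, nets 18; deviating to the prime location nets 29 − 27 = 2.
The excellent type gains 8 by deviating.

excellent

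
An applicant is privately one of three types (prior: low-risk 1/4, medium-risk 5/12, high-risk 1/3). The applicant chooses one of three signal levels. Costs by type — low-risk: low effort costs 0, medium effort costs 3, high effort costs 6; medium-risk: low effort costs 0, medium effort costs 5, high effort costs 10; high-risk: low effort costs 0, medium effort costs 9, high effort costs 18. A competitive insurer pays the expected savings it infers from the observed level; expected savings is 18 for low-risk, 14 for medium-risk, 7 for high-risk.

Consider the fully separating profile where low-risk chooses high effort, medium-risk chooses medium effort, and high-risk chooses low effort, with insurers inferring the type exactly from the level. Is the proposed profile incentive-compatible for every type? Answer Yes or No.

Yes

Separating rebates: high effort → 18, medium effort → 14, low effort → 7.
low-risk (assigned high effort): low effort: 7 − 0 = 7; medium effort: 14 − 3 = 11; high effort: 18 − 6 = 12. low-risk stays.
medium-risk (assigned medium effort): low effort: 7 − 0 = 7; medium effort: 14 − 5 = 9; high effort: 18 − 10 = 8. medium-risk stays.
high-risk (assigned low effort): low effort: 7 − 0 = 7; medium effort: 14 − 9 = 5; high effort: 18 − 18 = 0. high-risk stays.
Every type prefers its assigned level; separation holds.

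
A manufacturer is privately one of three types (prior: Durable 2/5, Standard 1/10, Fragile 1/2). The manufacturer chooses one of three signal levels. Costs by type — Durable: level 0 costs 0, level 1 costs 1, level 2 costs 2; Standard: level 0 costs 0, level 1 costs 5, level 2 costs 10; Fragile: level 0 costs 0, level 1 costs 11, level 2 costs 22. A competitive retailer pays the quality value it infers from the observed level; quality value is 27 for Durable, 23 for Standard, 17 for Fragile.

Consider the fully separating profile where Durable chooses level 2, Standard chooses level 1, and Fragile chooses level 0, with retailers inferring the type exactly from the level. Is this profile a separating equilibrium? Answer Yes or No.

Yes

Separating prices: level 2 → 27, level 1 → 23, level 0 → 17.
Durable (assigned level 2): level 0: 17 − 0 = 17; level 1: 23 − 1 = 22; level 2: 27 − 2 = 25. Durable stays.
Standard (assigned level 1): level 0: 17 − 0 = 17; level 1: 23 − 5 = 18; level 2: 27 − 10 = 17. Standard stays.
Fragile (assigned level 0): level 0: 17 − 0 = 17; level 1: 23 − 11 = 12; level 2: 27 − 22 = 5. Fragile stays.
Every type prefers its assigned level; separation holds.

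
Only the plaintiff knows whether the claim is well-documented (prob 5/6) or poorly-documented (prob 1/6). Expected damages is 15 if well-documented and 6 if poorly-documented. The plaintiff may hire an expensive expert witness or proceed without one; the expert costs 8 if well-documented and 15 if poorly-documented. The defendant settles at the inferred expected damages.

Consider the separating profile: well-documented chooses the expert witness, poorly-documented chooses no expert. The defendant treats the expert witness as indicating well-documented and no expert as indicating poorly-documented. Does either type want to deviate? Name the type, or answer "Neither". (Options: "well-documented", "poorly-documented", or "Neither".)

Neither

The expert witness pays 15; no expert pays 6.
well-documented: assigned the expert witness, nets 15 − 8 = 7; deviating to no expert nets 6.
poorly-documented: assigned no expert, nets 6; deviating to the expert witness nets 15 − 15 = 0.
Both types strictly prefer their assigned action; no profitable deviation.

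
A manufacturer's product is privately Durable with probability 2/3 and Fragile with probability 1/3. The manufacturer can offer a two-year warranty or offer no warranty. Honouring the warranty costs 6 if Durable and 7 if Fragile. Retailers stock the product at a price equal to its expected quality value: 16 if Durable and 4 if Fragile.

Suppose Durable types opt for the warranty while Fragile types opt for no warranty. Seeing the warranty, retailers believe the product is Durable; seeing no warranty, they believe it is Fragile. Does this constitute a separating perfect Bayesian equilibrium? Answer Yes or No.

No

Under these beliefs, the warranty earns price 16 and no warranty earns price 4.
Durable: the warranty nets 16 − 6 = 10; no warranty nets 4. Durable prefers the warranty.
Fragile: the warranty nets 16 − 7 = 9; no warranty nets 4. Fragile would deviate to the warranty.
Fragile has a profitable deviation, so the profile is not an equilibrium.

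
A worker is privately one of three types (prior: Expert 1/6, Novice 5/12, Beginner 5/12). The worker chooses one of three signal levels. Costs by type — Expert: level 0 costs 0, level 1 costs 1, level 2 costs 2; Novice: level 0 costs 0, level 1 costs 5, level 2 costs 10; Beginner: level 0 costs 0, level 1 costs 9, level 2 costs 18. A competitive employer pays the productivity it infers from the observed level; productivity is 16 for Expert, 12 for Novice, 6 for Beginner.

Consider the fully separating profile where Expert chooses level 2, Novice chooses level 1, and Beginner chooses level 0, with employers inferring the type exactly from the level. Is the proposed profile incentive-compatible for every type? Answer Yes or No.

Separating wages: level 2 → 16, level 1 → 12, level 0 → 6.
Expert (assigned level 2): level 0: 6 − 0 = 6; level 1: 12 − 1 = 11; level 2: 16 − 2 = 14. Expert stays.
Novice (assigned level 1): level 0: 6 − 0 = 6; level 1: 12 − 5 = 7; level 2: 16 − 10 = 6. Novice stays.
Beginner (assigned level 0): level 0: 6 − 0 = 6; level 1: 12 − 9 = 3; level 2: 16 − 18 = -2. Beginner stays.
Every type prefers its assigned level; separation holds.

Yes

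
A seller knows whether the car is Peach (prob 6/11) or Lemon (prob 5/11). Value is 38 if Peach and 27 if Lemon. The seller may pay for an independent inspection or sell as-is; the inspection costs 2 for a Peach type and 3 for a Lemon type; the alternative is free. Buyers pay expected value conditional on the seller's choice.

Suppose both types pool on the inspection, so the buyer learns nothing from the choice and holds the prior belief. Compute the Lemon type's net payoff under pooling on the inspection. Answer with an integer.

30

Pooled price = 6/11·38 + 5/11·27 = 33.
Lemon pays cost 3 for the inspection, so net payoff = 33 − 3 = 30.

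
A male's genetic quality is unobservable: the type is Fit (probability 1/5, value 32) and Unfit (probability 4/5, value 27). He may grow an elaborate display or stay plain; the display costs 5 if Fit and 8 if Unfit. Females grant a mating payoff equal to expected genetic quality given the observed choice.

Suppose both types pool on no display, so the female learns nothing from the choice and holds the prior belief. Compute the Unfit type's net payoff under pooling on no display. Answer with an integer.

Pooled mating payoff = 1/5·32 + 4/5·27 = 28.
Unfit pays no cost for no display, so net payoff = 28.

28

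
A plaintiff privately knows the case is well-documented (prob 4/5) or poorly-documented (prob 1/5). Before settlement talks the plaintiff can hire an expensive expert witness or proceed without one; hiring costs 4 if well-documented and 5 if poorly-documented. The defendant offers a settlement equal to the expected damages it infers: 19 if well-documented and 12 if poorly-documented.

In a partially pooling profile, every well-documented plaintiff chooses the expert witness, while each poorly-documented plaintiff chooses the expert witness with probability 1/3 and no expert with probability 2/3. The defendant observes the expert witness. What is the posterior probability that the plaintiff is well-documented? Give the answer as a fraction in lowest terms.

P(the expert witness) = (4/5)·1 + (1/5)·(1/3) = 13/15.
By Bayes' rule, P(well-documented | the expert witness) = (4/5) / (13/15) = 12/13.

12/13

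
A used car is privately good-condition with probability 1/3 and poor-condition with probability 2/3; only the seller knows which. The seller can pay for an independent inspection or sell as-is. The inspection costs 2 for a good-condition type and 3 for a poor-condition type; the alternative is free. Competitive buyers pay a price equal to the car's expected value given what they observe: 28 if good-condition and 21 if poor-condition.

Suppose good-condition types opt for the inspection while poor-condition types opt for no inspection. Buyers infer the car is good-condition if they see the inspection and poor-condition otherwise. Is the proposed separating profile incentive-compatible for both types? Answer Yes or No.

Under these beliefs, the inspection earns price 28 and no inspection earns price 21.
good-condition: the inspection nets 28 − 2 = 26; no inspection nets 21. good-condition prefers the inspection.
poor-condition: the inspection nets 28 − 3 = 25; no inspection nets 21. poor-condition would deviate to the inspection.
poor-condition has a profitable deviation, so the profile is not an equilibrium.

No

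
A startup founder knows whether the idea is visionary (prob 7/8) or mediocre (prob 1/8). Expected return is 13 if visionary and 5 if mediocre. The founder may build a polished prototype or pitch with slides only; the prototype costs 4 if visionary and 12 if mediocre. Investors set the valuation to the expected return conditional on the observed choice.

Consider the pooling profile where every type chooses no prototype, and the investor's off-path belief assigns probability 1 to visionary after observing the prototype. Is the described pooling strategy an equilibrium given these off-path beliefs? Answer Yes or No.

On path, the investor holds the prior and pays 7/8·13 + 1/8·5 = 12. Off path (the prototype), believing visionary, it pays 13.
visionary: no prototype nets 12; the prototype nets 13 − 4 = 9. visionary stays.
mediocre: no prototype nets 12; the prototype nets 13 − 12 = 1. mediocre stays.
No type deviates, so pooling is sustained.

Yes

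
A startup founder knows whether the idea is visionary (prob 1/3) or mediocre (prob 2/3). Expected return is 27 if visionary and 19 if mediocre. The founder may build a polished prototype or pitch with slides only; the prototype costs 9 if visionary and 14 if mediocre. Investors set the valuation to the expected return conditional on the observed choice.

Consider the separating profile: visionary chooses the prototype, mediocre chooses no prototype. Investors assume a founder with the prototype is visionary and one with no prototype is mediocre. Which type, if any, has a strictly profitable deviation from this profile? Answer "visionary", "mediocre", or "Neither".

visionary

The prototype pays 27; no prototype pays 19.
visionary: assigned the prototype, nets 27 − 9 = 18; deviating to no prototype nets 19.
mediocre: assigned no prototype, nets 19; deviating to the prototype nets 27 − 14 = 13.
The visionary type gains 1 by deviating.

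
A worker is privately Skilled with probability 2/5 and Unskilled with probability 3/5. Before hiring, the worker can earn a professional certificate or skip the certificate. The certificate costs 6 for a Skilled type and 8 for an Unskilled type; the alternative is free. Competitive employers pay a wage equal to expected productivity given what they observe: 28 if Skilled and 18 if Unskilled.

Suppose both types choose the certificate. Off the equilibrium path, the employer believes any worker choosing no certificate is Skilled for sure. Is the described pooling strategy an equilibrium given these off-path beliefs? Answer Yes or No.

On path, the employer holds the prior and pays 2/5·28 + 3/5·18 = 22. Off path (no certificate), believing Skilled, it pays 28.
Skilled: the certificate nets 22 − 6 = 16; no certificate nets 28. Skilled would deviate.
Unskilled: the certificate nets 22 − 8 = 14; no certificate nets 28. Unskilled would deviate.
A type deviates, so pooling fails.

No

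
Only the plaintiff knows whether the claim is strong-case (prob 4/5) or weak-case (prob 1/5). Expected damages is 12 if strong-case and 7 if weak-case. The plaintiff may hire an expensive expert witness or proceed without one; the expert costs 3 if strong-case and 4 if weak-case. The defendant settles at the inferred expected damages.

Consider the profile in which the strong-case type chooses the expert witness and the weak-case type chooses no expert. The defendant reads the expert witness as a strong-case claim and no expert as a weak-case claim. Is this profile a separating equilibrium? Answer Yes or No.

No

Under these beliefs, the expert witness earns settlement 12 and no expert earns settlement 7.
strong-case: the expert witness nets 12 − 3 = 9; no expert nets 7. strong-case prefers the expert witness.
weak-case: the expert witness nets 12 − 4 = 8; no expert nets 7. weak-case would deviate to the expert witness.
weak-case has a profitable deviation, so the profile is not an equilibrium.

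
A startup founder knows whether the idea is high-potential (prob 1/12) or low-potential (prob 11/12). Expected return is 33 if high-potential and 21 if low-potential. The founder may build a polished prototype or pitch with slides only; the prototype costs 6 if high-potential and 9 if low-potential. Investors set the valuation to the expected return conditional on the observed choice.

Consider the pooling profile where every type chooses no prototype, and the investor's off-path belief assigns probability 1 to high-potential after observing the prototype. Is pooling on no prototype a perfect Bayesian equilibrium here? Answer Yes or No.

No

On path, the investor holds the prior and pays 1/12·33 + 11/12·21 = 22. Off path (the prototype), believing high-potential, it pays 33.
high-potential: no prototype nets 22; the prototype nets 33 − 6 = 27. high-potential would deviate.
low-potential: no prototype nets 22; the prototype nets 33 − 9 = 24. low-potential would deviate.
A type deviates, so pooling fails.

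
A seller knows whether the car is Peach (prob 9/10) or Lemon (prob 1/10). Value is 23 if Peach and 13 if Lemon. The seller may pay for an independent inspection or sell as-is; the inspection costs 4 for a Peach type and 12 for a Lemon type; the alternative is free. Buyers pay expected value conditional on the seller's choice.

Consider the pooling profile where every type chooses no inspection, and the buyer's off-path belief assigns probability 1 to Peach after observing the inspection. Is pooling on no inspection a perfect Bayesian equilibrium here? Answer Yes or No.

On path, the buyer holds the prior and pays 9/10·23 + 1/10·13 = 22. Off path (the inspection), believing Peach, it pays 23.
Peach: no inspection nets 22; the inspection nets 23 − 4 = 19. Peach stays.
Lemon: no inspection nets 22; the inspection nets 23 − 12 = 11. Lemon stays.
No type deviates, so pooling is sustained.

Yes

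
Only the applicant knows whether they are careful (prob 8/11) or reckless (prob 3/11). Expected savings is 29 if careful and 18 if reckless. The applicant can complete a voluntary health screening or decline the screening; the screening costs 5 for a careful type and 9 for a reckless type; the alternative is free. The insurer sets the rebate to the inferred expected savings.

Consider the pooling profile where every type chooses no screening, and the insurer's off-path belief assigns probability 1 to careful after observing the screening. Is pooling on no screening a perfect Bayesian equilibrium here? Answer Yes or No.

Yes

On path, the insurer holds the prior and pays 8/11·29 + 3/11·18 = 26. Off path (the screening), believing careful, it pays 29.
careful: no screening nets 26; the screening nets 29 − 5 = 24. careful stays.
reckless: no screening nets 26; the screening nets 29 − 9 = 20. reckless stays.
No type deviates, so pooling is sustained.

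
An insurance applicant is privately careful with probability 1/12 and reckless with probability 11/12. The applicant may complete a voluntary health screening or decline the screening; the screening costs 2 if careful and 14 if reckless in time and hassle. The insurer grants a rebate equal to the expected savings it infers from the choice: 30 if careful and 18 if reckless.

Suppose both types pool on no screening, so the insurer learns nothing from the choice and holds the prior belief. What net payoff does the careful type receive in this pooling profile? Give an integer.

19

Pooled rebate = 1/12·30 + 11/12·18 = 19.
careful pays no cost for no screening, so net payoff = 19.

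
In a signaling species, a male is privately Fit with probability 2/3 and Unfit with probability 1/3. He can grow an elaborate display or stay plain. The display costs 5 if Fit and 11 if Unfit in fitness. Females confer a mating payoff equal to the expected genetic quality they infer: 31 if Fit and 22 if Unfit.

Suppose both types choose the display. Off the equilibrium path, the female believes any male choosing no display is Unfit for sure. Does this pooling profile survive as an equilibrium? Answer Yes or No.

On path, the female holds the prior and pays 2/3·31 + 1/3·22 = 28. Off path (no display), believing Unfit, it pays 22.
Fit: the display nets 28 − 5 = 23; no display nets 22. Fit stays.
Unfit: the display nets 28 − 11 = 17; no display nets 22. Unfit would deviate.
A type deviates, so pooling fails.

No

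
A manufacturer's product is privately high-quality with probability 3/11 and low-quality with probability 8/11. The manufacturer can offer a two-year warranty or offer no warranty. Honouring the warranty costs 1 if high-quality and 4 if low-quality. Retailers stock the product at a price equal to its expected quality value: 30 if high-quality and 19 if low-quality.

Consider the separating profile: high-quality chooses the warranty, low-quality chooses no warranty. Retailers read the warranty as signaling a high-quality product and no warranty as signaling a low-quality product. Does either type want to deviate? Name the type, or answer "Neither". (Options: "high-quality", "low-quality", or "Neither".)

low-quality

The warranty pays 30; no warranty pays 19.
high-quality: assigned the warranty, nets 30 − 1 = 29; deviating to no warranty nets 19.
low-quality: assigned no warranty, nets 19; deviating to the warranty nets 30 − 4 = 26.
The low-quality type gains 7 by deviating.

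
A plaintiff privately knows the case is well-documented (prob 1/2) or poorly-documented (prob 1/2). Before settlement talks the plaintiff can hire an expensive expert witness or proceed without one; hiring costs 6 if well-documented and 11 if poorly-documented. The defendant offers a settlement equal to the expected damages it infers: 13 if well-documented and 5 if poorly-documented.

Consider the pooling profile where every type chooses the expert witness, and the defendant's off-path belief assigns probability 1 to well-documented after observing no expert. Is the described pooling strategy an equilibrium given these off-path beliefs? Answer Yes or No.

No

On path, the defendant holds the prior and pays 1/2·13 + 1/2·5 = 9. Off path (no expert), believing well-documented, it pays 13.
well-documented: the expert witness nets 9 − 6 = 3; no expert nets 13. well-documented would deviate.
poorly-documented: the expert witness nets 9 − 11 = -2; no expert nets 13. poorly-documented would deviate.
A type deviates, so pooling fails.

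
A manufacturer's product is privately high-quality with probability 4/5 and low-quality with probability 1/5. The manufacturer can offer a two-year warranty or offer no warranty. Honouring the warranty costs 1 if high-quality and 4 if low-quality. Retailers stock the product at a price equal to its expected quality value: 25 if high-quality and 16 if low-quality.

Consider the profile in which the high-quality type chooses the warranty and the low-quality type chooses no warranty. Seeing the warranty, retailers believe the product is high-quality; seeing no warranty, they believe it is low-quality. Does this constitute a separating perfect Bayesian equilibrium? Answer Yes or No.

No

Under these beliefs, the warranty earns price 25 and no warranty earns price 16.
high-quality: the warranty nets 25 − 1 = 24; no warranty nets 16. high-quality prefers the warranty.
low-quality: the warranty nets 25 − 4 = 21; no warranty nets 16. low-quality would deviate to the warranty.
low-quality has a profitable deviation, so the profile is not an equilibrium.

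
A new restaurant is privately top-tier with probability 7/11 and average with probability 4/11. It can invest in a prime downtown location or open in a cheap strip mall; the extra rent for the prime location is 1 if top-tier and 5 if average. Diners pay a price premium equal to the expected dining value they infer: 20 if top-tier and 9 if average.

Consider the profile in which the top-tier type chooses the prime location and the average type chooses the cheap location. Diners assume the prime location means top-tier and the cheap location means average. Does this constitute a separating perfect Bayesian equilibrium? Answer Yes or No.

No

Under these beliefs, the prime location earns price premium 20 and the cheap location earns price premium 9.
top-tier: the prime location nets 20 − 1 = 19; the cheap location nets 9. top-tier prefers the prime location.
average: the prime location nets 20 − 5 = 15; the cheap location nets 9. average would deviate to the prime location.
average has a profitable deviation, so the profile is not an equilibrium.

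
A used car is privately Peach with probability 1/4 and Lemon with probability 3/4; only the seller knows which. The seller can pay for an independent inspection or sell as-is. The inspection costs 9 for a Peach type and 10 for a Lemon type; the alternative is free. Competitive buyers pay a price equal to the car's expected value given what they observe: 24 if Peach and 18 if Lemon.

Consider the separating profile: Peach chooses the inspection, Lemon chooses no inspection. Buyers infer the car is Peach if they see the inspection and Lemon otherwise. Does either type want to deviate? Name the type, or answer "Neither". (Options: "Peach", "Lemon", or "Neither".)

Peach

The inspection pays 24; no inspection pays 18.
Peach: assigned the inspection, nets 24 − 9 = 15; deviating to no inspection nets 18.
Lemon: assigned no inspection, nets 18; deviating to the inspection nets 24 − 10 = 14.
The Peach type gains 3 by deviating.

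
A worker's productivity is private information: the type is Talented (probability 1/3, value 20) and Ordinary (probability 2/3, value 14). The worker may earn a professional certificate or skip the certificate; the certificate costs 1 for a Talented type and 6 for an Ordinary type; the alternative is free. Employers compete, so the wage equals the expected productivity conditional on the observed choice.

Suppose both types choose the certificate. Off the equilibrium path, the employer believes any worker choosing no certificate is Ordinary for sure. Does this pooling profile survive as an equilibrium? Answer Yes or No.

On path, the employer holds the prior and pays 1/3·20 + 2/3·14 = 16. Off path (no certificate), believing Ordinary, it pays 14.
Talented: the certificate nets 16 − 1 = 15; no certificate nets 14. Talented stays.
Ordinary: the certificate nets 16 − 6 = 10; no certificate nets 14. Ordinary would deviate.
A type deviates, so pooling fails.

No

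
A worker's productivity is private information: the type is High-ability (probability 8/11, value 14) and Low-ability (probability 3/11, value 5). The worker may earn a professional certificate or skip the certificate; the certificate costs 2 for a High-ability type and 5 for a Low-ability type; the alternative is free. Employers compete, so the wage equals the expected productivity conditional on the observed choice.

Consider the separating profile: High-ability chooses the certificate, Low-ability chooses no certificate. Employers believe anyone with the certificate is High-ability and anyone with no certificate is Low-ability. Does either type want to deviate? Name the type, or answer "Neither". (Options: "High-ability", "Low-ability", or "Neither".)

The certificate pays 14; no certificate pays 5.
High-ability: assigned the certificate, nets 14 − 2 = 12; deviating to no certificate nets 5.
Low-ability: assigned no certificate, nets 5; deviating to the certificate nets 14 − 5 = 9.
The Low-ability type gains 4 by deviating.

Low-ability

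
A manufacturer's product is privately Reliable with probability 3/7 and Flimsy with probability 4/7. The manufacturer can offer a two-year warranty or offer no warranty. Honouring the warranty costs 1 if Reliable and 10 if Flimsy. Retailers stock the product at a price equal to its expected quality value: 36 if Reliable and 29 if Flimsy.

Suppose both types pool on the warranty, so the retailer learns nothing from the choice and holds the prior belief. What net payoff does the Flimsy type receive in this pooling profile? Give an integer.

Pooled price = 3/7·36 + 4/7·29 = 32.
Flimsy pays cost 10 for the warranty, so net payoff = 32 − 10 = 22.

22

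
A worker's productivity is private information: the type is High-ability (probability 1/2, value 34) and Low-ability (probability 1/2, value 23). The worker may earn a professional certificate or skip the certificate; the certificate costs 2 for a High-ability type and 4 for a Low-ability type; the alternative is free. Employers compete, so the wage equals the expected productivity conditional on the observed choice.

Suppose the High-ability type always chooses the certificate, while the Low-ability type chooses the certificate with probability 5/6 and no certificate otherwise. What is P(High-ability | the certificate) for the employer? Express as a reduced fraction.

6/11

P(the certificate) = (1/2)·1 + (1/2)·(5/6) = 11/12.
By Bayes' rule, P(High-ability | the certificate) = (1/2) / (11/12) = 6/11.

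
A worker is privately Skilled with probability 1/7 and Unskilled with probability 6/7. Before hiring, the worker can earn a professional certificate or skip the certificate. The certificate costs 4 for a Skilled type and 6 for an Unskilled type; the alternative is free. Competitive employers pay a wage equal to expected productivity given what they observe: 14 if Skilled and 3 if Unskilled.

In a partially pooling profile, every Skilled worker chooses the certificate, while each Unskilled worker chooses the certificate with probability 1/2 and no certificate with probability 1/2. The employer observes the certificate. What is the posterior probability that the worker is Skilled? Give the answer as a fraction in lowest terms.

1/4

P(the certificate) = (1/7)·1 + (6/7)·(1/2) = 4/7.
By Bayes' rule, P(Skilled | the certificate) = (1/7) / (4/7) = 1/4.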